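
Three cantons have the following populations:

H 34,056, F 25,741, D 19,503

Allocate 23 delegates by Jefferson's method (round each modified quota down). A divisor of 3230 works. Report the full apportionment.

With modified divisor 3230: modified quotas H 10.544, F 7.969, D 6.038.
Rounding down: H 10, F 7, D 6 (total 23).

H: 10, F: 7, D: 6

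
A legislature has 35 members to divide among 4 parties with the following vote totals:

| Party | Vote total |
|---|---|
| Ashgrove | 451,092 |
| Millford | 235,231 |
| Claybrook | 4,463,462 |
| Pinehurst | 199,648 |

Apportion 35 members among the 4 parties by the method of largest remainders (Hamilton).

Ashgrove 3, Millford 2, Claybrook 29, Pinehurst 1

Total 5349433; standard divisor 5349433/35 ≈ 152840.943.
Standard quotas: Ashgrove 2.9514, Millford 1.5391, Claybrook 29.2033, Pinehurst 1.3062.
Lower quotas: Ashgrove 2, Millford 1, Claybrook 29, Pinehurst 1 (sum 33, leaving 2 seats).
Remainders in descending order: Ashgrove 0.9514, Millford 0.5391, Pinehurst 0.3062, Claybrook 0.2033.
The surplus seats go to Ashgrove, Millford.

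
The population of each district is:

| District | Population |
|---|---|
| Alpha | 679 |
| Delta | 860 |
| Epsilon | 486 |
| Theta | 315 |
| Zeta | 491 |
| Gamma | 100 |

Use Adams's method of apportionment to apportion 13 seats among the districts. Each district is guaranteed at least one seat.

Standard divisor 2931/13 ≈ 225.462; standard quotas: Alpha 3.012, Delta 3.814, Epsilon 2.156, Theta 1.397, Zeta 2.178, Gamma 0.444.
Rounding up gives 4, 4, 3, 2, 3, 1 = 17 seats, so the divisor must be adjusted.
With modified divisor 300: modified quotas Alpha 2.263, Delta 2.867, Epsilon 1.620, Theta 1.050, Zeta 1.637, Gamma 0.333.
Rounding up: Alpha 3, Delta 3, Epsilon 2, Theta 2, Zeta 2, Gamma 1 (total 13).

Alpha=3; Delta=3; Epsilon=2; Theta=2; Zeta=2; Gamma=1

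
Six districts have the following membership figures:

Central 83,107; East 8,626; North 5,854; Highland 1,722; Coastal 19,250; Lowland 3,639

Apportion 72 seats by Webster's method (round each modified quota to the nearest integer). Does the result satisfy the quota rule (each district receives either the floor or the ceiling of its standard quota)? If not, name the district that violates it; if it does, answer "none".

Standard quotas: Central 48.967, East 5.083, North 3.449, Highland 1.015, Coastal 11.342, Lowland 2.144.
Webster allocation: Central 50, East 5, North 3, Highland 1, Coastal 11, Lowland 2.
Central has quota 48.967 (lower 48, upper 49) but receives 50 — outside the quota interval.

Central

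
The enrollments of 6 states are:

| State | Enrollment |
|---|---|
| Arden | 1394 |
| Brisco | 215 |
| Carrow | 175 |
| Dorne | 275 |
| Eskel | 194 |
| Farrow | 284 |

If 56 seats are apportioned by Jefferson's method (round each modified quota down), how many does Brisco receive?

4

Standard divisor 2537/56 ≈ 45.304; standard quotas: Arden 30.770, Brisco 4.746, Carrow 3.863, Dorne 6.070, Eskel 4.282, Farrow 6.269.
Rounding down gives 30, 4, 3, 6, 4, 6 = 53 seats, so the divisor must be adjusted.
With modified divisor 43.3: modified quotas Arden 32.194, Brisco 4.965, Carrow 4.042, Dorne 6.351, Eskel 4.480, Farrow 6.559.
Rounding down: Arden 32, Brisco 4, Carrow 4, Dorne 6, Eskel 4, Farrow 6 (total 56).
Brisco receives 4.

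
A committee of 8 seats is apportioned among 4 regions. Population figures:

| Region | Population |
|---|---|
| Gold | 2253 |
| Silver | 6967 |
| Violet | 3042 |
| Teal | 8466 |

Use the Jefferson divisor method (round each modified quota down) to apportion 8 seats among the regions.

Gold=1, Silver=3, Violet=1, Teal=3

Standard divisor 20728/8 ≈ 2591; standard quotas: Gold 0.870, Silver 2.689, Violet 1.174, Teal 3.267.
Rounding down gives 0, 2, 1, 3 = 6 seats, so the divisor must be adjusted.
With modified divisor 2200: modified quotas Gold 1.024, Silver 3.167, Violet 1.383, Teal 3.848.
Rounding down: Gold 1, Silver 3, Violet 1, Teal 3 (total 8).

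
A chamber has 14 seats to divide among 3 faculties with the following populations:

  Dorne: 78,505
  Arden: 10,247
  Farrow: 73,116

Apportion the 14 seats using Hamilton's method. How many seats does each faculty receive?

The standard divisor is 161868/14 = 11562.
Standard quotas: Dorne 6.7899, Arden 0.8863, Farrow 6.3238.
Lower quotas: Dorne 6, Arden 0, Farrow 6 (sum 12, leaving 2 seats).
Remainders in descending order: Arden 0.8863, Dorne 0.7899, Farrow 0.3238.
The surplus seats go to Arden, Dorne.

Dorne 7; Arden 1; Farrow 6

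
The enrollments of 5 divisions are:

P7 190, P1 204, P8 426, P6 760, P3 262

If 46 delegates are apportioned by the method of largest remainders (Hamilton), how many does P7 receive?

5

Total 1842; standard divisor 1842/46 ≈ 40.043.
Standard quotas: P7 4.745, P1 5.094, P8 10.638, P6 18.979, P3 6.543.
Lower quotas: P7 4, P1 5, P8 10, P6 18, P3 6 (sum 43, leaving 3 seats).
Remainders in descending order: P6 0.979, P7 0.745, P8 0.638, P3 0.543, P1 0.094.
The surplus seats go to P6, P7, P8.
P7 receives 5.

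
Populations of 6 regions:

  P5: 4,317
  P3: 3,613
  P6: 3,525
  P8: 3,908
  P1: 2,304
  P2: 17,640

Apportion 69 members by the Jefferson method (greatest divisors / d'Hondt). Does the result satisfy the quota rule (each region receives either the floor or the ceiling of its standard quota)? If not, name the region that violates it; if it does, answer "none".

Standard quotas: P5 8.437, P3 7.061, P6 6.889, P8 7.637, P1 4.503, P2 34.474.
Jefferson allocation: P5 8, P3 7, P6 7, P8 7, P1 4, P2 36.
P2 has quota 34.474 (lower 34, upper 35) but receives 36 — outside the quota interval.

P2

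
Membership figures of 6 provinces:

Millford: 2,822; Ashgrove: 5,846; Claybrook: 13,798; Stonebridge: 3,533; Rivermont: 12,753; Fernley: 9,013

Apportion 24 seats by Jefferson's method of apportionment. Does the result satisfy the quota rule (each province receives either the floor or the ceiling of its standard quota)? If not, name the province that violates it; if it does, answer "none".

none

Standard quotas: Millford 1.418, Ashgrove 2.937, Claybrook 6.933, Stonebridge 1.775, Rivermont 6.408, Fernley 4.529.
Jefferson allocation: Millford 1, Ashgrove 3, Claybrook 7, Stonebridge 1, Rivermont 7, Fernley 5.
Every allocation lies between the lower and upper quota.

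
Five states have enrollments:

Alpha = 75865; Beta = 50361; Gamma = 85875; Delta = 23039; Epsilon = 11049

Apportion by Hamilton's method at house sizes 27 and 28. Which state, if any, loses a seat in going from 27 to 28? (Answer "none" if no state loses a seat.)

Delta

At 27 seats: Alpha 8, Beta 6, Gamma 9, Delta 3, Epsilon 1.
At 28 seats: Alpha 9, Beta 6, Gamma 10, Delta 2, Epsilon 1.
Delta drops from 3 to 2.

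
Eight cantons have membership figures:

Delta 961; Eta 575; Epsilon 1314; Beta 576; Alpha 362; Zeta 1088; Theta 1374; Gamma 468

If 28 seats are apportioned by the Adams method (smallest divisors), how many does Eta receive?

Standard divisor 6718/28 ≈ 239.929; standard quotas: Delta 4.005, Eta 2.397, Epsilon 5.477, Beta 2.401, Alpha 1.509, Zeta 4.535, Theta 5.727, Gamma 1.951.
Rounding up gives 5, 3, 6, 3, 2, 5, 6, 2 = 32 seats, so the divisor must be adjusted.
With modified divisor 280: modified quotas Delta 3.432, Eta 2.054, Epsilon 4.693, Beta 2.057, Alpha 1.293, Zeta 3.886, Theta 4.907, Gamma 1.671.
Rounding up: Delta 4, Eta 3, Epsilon 5, Beta 3, Alpha 2, Zeta 4, Theta 5, Gamma 2 (total 28).
Eta receives 3.

3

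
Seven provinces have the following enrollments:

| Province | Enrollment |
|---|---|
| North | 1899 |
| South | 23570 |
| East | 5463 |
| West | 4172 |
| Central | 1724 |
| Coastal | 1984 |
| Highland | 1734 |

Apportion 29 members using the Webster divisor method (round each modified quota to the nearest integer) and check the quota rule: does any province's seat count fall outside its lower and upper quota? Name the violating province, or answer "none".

South

Standard quotas: North 1.358, South 16.858, East 3.907, West 2.984, Central 1.233, Coastal 1.419, Highland 1.240.
Webster allocation: North 1, South 18, East 4, West 3, Central 1, Coastal 1, Highland 1.
South has quota 16.858 (lower 16, upper 17) but receives 18 — outside the quota interval.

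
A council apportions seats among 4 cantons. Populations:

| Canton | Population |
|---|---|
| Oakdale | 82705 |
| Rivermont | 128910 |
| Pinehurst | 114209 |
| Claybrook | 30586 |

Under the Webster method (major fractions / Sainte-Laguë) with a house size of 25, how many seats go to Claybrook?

2

Standard divisor 356410/25 ≈ 14256.4; standard quotas: Oakdale 5.801, Rivermont 9.042, Pinehurst 8.011, Claybrook 2.145.
Rounding to the nearest integer gives Oakdale 6, Rivermont 9, Pinehurst 8, Claybrook 2 — total 25, matching the house size, so no adjustment is needed.
Claybrook receives 2.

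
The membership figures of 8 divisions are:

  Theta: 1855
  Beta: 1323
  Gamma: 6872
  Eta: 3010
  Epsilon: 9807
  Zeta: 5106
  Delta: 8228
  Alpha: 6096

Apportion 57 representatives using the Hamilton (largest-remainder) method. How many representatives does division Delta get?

The standard divisor is 42297/57 ≈ 742.053.
Standard quotas: Theta 2.4998, Beta 1.7829, Gamma 9.2608, Eta 4.0563, Epsilon 13.2160, Zeta 6.8809, Delta 11.0882, Alpha 8.2151.
Lower quotas: Theta 2, Beta 1, Gamma 9, Eta 4, Epsilon 13, Zeta 6, Delta 11, Alpha 8 (sum 54, leaving 3 seats).
Remainders in descending order: Zeta 0.8809, Beta 0.7829, Theta 0.4998, Gamma 0.2608, Epsilon 0.2160, Alpha 0.2151, Delta 0.0882, Eta 0.0563.
The surplus seats go to Zeta, Beta, Theta.
Delta receives 11.

11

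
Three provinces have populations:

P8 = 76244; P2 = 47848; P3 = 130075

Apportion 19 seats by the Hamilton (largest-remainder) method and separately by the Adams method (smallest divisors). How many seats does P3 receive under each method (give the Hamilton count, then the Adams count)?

10 and 9

Hamilton: P8 6, P2 3, P3 10.
Adams: P8 6, P2 4, P3 9.
P3 gets 10 under Hamilton and 9 under Adams.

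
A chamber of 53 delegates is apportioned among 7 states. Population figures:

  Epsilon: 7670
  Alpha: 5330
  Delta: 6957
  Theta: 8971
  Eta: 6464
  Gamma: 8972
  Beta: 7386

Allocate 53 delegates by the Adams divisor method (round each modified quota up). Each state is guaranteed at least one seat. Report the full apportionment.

Standard divisor 51750/53 ≈ 976.415; standard quotas: Epsilon 7.855, Alpha 5.459, Delta 7.125, Theta 9.188, Eta 6.620, Gamma 9.189, Beta 7.564.
Rounding up gives 8, 6, 8, 10, 7, 10, 8 = 57 seats, so the divisor must be adjusted.
With modified divisor 1060: modified quotas Epsilon 7.236, Alpha 5.028, Delta 6.563, Theta 8.463, Eta 6.098, Gamma 8.464, Beta 6.968.
Rounding up: Epsilon 8, Alpha 6, Delta 7, Theta 9, Eta 7, Gamma 9, Beta 7 (total 53).

Epsilon 8; Alpha 6; Delta 7; Theta 9; Eta 7; Gamma 9; Beta 7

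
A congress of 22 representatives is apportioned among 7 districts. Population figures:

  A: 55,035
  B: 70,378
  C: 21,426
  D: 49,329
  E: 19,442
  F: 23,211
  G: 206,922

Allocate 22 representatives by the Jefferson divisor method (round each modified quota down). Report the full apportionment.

Standard divisor 445743/22 ≈ 20261.045; standard quotas: A 2.716, B 3.474, C 1.057, D 2.435, E 0.960, F 1.146, G 10.213.
Rounding down gives 2, 3, 1, 2, 0, 1, 10 = 19 seats, so the divisor must be adjusted.
With modified divisor 18000: modified quotas A 3.058, B 3.910, C 1.190, D 2.740, E 1.080, F 1.290, G 11.496.
Rounding down: A 3, B 3, C 1, D 2, E 1, F 1, G 11 (total 22).

A=3; B=3; C=1; D=2; E=1; F=1; G=11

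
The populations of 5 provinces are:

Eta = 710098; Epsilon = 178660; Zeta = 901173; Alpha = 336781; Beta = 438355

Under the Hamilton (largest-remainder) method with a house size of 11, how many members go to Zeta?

The standard divisor is 2565067/11 ≈ 233187.909.
Standard quotas: Eta 3.0452, Epsilon 0.7662, Zeta 3.8646, Alpha 1.4442, Beta 1.8798.
Lower quotas: Eta 3, Epsilon 0, Zeta 3, Alpha 1, Beta 1 (sum 8, leaving 3 seats).
Remainders in descending order: Beta 0.8798, Zeta 0.8646, Epsilon 0.7662, Alpha 0.4442, Eta 0.0452.
Largest remainders: Beta, Zeta, Epsilon receive the extra seats.
Zeta receives 4.

4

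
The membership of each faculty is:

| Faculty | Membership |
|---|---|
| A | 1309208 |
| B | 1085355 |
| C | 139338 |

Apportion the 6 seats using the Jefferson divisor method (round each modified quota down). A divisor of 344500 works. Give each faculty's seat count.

With modified divisor 344500: modified quotas A 3.800, B 3.151, C 0.404.
Rounding down: A 3, B 3, C 0 (total 6).

A=3, B=3, C=0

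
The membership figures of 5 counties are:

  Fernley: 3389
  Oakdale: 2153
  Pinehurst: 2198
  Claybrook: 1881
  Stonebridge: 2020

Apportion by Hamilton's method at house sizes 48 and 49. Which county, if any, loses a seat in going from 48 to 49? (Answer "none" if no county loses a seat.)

At 48 seats: Fernley 14, Oakdale 9, Pinehurst 9, Claybrook 8, Stonebridge 8.
At 49 seats: Fernley 14, Oakdale 9, Pinehurst 9, Claybrook 8, Stonebridge 9.
No county's allocation decreased.

none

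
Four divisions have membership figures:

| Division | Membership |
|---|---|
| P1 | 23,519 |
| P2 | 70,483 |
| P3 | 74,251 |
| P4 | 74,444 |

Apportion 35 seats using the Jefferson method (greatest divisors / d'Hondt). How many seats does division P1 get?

Standard divisor 242697/35 ≈ 6934.2; standard quotas: P1 3.392, P2 10.165, P3 10.708, P4 10.736.
Rounding down gives 3, 10, 10, 10 = 33 seats, so the divisor must be adjusted.
With modified divisor 6600: modified quotas P1 3.563, P2 10.679, P3 11.250, P4 11.279.
Rounding down: P1 3, P2 10, P3 11, P4 11 (total 35).
P1 receives 3.

3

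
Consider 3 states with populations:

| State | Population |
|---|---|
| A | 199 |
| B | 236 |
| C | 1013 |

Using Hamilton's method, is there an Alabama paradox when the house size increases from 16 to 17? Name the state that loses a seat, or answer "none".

none

At 16 seats: A 2, B 3, C 11.
At 17 seats: A 2, B 3, C 12.
No state's allocation decreased.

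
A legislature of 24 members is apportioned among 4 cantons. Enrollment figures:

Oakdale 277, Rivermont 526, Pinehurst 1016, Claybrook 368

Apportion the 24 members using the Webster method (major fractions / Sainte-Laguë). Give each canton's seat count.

Oakdale=3, Rivermont=6, Pinehurst=11, Claybrook=4

Standard divisor 2187/24 ≈ 91.125; standard quotas: Oakdale 3.040, Rivermont 5.772, Pinehurst 11.150, Claybrook 4.038.
Rounding to the nearest integer gives Oakdale 3, Rivermont 6, Pinehurst 11, Claybrook 4 — total 24, matching the house size, so no adjustment is needed.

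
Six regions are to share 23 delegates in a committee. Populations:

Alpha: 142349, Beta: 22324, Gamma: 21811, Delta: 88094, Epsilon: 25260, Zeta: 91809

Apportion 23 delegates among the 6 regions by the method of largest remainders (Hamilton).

Total 391647; standard divisor 391647/23 ≈ 17028.13.
Standard quotas: Alpha 8.3596, Beta 1.3110, Gamma 1.2809, Delta 5.1734, Epsilon 1.4834, Zeta 5.3916.
Lower quotas: Alpha 8, Beta 1, Gamma 1, Delta 5, Epsilon 1, Zeta 5 (sum 21, leaving 2 seats).
Remainders in descending order: Epsilon 0.4834, Zeta 0.3916, Alpha 0.3596, Beta 0.3110, Gamma 0.2809, Delta 0.1734.
The surplus seats go to Epsilon, Zeta.

Alpha: 8, Beta: 1, Gamma: 1, Delta: 5, Epsilon: 2, Zeta: 6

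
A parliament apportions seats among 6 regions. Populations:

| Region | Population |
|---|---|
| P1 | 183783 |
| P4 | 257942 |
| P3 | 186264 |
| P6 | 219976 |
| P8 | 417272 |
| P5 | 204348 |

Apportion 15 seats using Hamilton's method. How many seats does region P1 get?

2

Standard divisor: 1469585 ÷ 15 ≈ 97972.333.
Standard quotas: P1 1.8759, P4 2.6328, P3 1.9012, P6 2.2453, P8 4.2591, P5 2.0858.
Lower quotas: P1 1, P4 2, P3 1, P6 2, P8 4, P5 2 (sum 12, leaving 3 seats).
Remainders in descending order: P3 0.9012, P1 0.8759, P4 0.6328, P8 0.2591, P6 0.2453, P5 0.0858.
Largest remainders: P3, P1, P4 receive the extra seats.
P1 receives 2.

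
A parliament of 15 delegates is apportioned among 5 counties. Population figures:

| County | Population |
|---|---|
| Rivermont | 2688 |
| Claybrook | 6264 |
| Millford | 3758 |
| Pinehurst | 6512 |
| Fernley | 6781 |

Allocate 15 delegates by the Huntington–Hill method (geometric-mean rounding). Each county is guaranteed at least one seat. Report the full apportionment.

Rivermont: 2, Claybrook: 3, Millford: 2, Pinehurst: 4, Fernley: 4

With divisor 1844: modified quotas Rivermont 1.458, Claybrook 3.397, Millford 2.038, Pinehurst 3.531, Fernley 3.677.
Geometric-mean thresholds: Rivermont √(1·2)=1.414, Claybrook √(3·4)=3.464, Millford √(2·3)=2.449, Pinehurst √(3·4)=3.464, Fernley √(3·4)=3.464.
Each quota rounded against its threshold gives Rivermont 2, Claybrook 3, Millford 2, Pinehurst 4, Fernley 4 (total 15).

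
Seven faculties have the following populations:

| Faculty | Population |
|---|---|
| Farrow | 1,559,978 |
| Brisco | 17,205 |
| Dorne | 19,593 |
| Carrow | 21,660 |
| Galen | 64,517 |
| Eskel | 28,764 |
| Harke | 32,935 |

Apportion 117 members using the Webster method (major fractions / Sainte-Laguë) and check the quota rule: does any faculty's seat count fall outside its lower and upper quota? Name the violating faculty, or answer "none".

Farrow

Standard quotas: Farrow 104.615, Brisco 1.154, Dorne 1.314, Carrow 1.453, Galen 4.327, Eskel 1.929, Harke 2.209.
Webster allocation: Farrow 106, Brisco 1, Dorne 1, Carrow 1, Galen 4, Eskel 2, Harke 2.
Farrow has quota 104.615 (lower 104, upper 105) but receives 106 — outside the quota interval.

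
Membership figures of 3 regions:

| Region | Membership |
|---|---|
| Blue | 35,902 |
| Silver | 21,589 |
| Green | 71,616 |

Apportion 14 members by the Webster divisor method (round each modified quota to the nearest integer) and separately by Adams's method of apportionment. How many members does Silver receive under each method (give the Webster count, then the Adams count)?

Webster: Blue 4, Silver 2, Green 8.
Adams: Blue 4, Silver 3, Green 7.
Silver gets 2 under Webster and 3 under Adams.

2 and 3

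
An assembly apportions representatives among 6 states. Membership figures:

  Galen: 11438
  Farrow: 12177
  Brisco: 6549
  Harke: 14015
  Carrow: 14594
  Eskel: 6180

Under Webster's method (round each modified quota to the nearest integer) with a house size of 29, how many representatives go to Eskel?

Standard divisor 64953/29 ≈ 2239.759; standard quotas: Galen 5.107, Farrow 5.437, Brisco 2.924, Harke 6.257, Carrow 6.516, Eskel 2.759.
Rounding to the nearest integer gives Galen 5, Farrow 5, Brisco 3, Harke 6, Carrow 7, Eskel 3 — total 29, matching the house size, so no adjustment is needed.
Eskel receives 3.

3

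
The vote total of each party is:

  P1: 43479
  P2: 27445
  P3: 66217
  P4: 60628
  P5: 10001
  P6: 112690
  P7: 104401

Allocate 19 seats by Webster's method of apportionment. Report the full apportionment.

P1 2; P2 1; P3 3; P4 3; P5 0; P6 5; P7 5

Standard divisor 424861/19 ≈ 22361.105; standard quotas: P1 1.944, P2 1.227, P3 2.961, P4 2.711, P5 0.447, P6 5.040, P7 4.669.
Rounding to the nearest integer gives P1 2, P2 1, P3 3, P4 3, P5 0, P6 5, P7 5 — total 19, matching the house size, so no adjustment is needed.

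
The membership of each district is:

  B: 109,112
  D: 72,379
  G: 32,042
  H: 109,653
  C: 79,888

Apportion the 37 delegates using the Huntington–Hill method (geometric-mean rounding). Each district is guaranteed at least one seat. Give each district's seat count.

With divisor 10922: modified quotas B 9.990, D 6.627, G 2.934, H 10.040, C 7.314.
Geometric-mean thresholds: B √(9·10)=9.487, D √(6·7)=6.481, G √(2·3)=2.449, H √(10·11)=10.488, C √(7·8)=7.483.
Each quota rounded against its threshold gives B 10, D 7, G 3, H 10, C 7 (total 37).

B: 10; D: 7; G: 3; H: 10; C: 7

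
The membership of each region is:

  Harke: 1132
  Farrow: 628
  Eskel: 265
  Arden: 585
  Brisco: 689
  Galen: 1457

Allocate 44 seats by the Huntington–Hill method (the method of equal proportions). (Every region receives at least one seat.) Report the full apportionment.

Harke: 10; Farrow: 6; Eskel: 3; Arden: 5; Brisco: 6; Galen: 14

With divisor 108: modified quotas Harke 10.481, Farrow 5.815, Eskel 2.454, Arden 5.417, Brisco 6.380, Galen 13.491.
Geometric-mean thresholds: Harke √(10·11)=10.488, Farrow √(5·6)=5.477, Eskel √(2·3)=2.449, Arden √(5·6)=5.477, Brisco √(6·7)=6.481, Galen √(13·14)=13.491.
Each quota rounded against its threshold gives Harke 10, Farrow 6, Eskel 3, Arden 5, Brisco 6, Galen 14 (total 44).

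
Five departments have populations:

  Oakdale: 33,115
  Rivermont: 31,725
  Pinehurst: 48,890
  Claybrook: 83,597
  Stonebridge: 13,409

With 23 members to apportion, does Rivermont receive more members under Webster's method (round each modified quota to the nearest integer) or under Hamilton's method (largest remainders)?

Webster

Webster: Oakdale 4, Rivermont 4, Pinehurst 5, Claybrook 9, Stonebridge 1.
Hamilton: Oakdale 4, Rivermont 3, Pinehurst 5, Claybrook 9, Stonebridge 2.
Rivermont gets 4 under Webster and 3 under Hamilton.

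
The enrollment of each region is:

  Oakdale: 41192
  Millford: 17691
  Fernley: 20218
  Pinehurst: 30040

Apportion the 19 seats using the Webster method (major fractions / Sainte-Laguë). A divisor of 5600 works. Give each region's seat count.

Oakdale 7, Millford 3, Fernley 4, Pinehurst 5

With modified divisor 5600: modified quotas Oakdale 7.356, Millford 3.159, Fernley 3.610, Pinehurst 5.364.
Rounding to the nearest integer: Oakdale 7, Millford 3, Fernley 4, Pinehurst 5 (total 19).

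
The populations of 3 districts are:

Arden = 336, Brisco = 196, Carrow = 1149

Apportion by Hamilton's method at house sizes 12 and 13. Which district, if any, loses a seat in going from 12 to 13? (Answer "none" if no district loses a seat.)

At 12 seats: Arden 2, Brisco 2, Carrow 8.
At 13 seats: Arden 3, Brisco 1, Carrow 9.
Brisco drops from 2 to 1.

Brisco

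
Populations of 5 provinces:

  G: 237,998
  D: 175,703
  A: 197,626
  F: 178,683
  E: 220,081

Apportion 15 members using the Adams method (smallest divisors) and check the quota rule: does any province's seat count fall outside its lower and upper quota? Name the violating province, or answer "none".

none

Standard quotas: G 3.534, D 2.609, A 2.935, F 2.653, E 3.268.
Adams allocation: G 3, D 3, A 3, F 3, E 3.
Every allocation lies between the lower and upper quota.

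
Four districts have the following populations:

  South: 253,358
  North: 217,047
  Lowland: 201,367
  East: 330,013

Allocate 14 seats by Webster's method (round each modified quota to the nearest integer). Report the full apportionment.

Standard divisor 1001785/14 ≈ 71556.071; standard quotas: South 3.541, North 3.033, Lowland 2.814, East 4.612.
Rounding to the nearest integer gives 4, 3, 3, 5 = 15 seats, so the divisor must be adjusted.
With modified divisor 72900: modified quotas South 3.475, North 2.977, Lowland 2.762, East 4.527.
Rounding to the nearest integer: South 3, North 3, Lowland 3, East 5 (total 14).

South=3, North=3, Lowland=3, East=5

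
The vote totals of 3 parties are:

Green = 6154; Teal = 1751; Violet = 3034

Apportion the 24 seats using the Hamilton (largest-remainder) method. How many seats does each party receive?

Total 10939; standard divisor 10939/24 ≈ 455.792.
Standard quotas: Green 13.5018, Teal 3.8417, Violet 6.6565.
Lower quotas: Green 13, Teal 3, Violet 6 (sum 22, leaving 2 seats).
Remainders in descending order: Teal 0.8417, Violet 0.6565, Green 0.5018.
Largest remainders: Teal, Violet receive the extra seats.

Green 13; Teal 4; Violet 7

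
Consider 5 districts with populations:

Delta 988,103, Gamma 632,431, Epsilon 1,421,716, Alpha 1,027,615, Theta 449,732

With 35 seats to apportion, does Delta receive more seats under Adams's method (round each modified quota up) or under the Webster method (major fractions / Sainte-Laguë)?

Webster

Adams: Delta 7, Gamma 5, Epsilon 11, Alpha 8, Theta 4.
Webster: Delta 8, Gamma 5, Epsilon 11, Alpha 8, Theta 3.
Delta gets 7 under Adams and 8 under Webster.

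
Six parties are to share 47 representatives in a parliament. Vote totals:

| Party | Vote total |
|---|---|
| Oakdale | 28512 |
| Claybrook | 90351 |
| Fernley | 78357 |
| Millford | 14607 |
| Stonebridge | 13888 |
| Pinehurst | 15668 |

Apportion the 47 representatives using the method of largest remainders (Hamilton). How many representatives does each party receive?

Oakdale 5, Claybrook 18, Fernley 15, Millford 3, Stonebridge 3, Pinehurst 3

The standard divisor is 241383/47 ≈ 5135.809.
Standard quotas: Oakdale 5.5516, Claybrook 17.5924, Fernley 15.2570, Millford 2.8441, Stonebridge 2.7042, Pinehurst 3.0507.
Lower quotas: Oakdale 5, Claybrook 17, Fernley 15, Millford 2, Stonebridge 2, Pinehurst 3 (sum 44, leaving 3 seats).
Remainders in descending order: Millford 0.8441, Stonebridge 0.7042, Claybrook 0.5924, Oakdale 0.5516, Fernley 0.2570, Pinehurst 0.0507.
Largest remainders: Millford, Stonebridge, Claybrook receive the extra seats.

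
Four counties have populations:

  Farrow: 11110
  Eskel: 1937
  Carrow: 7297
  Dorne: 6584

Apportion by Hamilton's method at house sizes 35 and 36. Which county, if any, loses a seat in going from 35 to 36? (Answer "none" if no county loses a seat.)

At 35 seats: Farrow 14, Eskel 3, Carrow 9, Dorne 9.
At 36 seats: Farrow 15, Eskel 2, Carrow 10, Dorne 9.
Eskel drops from 3 to 2.

Eskel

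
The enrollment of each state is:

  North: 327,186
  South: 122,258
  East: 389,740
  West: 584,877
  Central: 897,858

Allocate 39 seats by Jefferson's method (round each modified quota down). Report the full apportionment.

Standard divisor 2321919/39 ≈ 59536.385; standard quotas: North 5.496, South 2.054, East 6.546, West 9.824, Central 15.081.
Rounding down gives 5, 2, 6, 9, 15 = 37 seats, so the divisor must be adjusted.
With modified divisor 55900: modified quotas North 5.853, South 2.187, East 6.972, West 10.463, Central 16.062.
Rounding down: North 5, South 2, East 6, West 10, Central 16 (total 39).

North 5, South 2, East 6, West 10, Central 16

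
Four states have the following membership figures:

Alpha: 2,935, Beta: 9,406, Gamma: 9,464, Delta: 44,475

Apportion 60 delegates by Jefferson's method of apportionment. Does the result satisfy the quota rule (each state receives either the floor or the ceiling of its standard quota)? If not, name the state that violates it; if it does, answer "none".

Delta

Standard quotas: Alpha 2.657, Beta 8.515, Gamma 8.567, Delta 40.261.
Jefferson allocation: Alpha 2, Beta 8, Gamma 8, Delta 42.
Delta has quota 40.261 (lower 40, upper 41) but receives 42 — outside the quota interval.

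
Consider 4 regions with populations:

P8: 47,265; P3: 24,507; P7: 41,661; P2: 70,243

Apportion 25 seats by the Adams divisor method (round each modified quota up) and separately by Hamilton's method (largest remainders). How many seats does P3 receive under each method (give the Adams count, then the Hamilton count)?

4 and 3

Adams: P8 6, P3 4, P7 6, P2 9.
Hamilton: P8 6, P3 3, P7 6, P2 10.
P3 gets 4 under Adams and 3 under Hamilton.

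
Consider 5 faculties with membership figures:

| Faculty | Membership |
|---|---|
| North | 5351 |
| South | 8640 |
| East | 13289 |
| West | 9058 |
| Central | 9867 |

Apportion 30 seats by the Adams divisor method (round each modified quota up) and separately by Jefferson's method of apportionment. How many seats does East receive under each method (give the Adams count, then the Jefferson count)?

Adams: North 4, South 6, East 8, West 6, Central 6.
Jefferson: North 3, South 6, East 9, West 6, Central 6.
East gets 8 under Adams and 9 under Jefferson.

8 and 9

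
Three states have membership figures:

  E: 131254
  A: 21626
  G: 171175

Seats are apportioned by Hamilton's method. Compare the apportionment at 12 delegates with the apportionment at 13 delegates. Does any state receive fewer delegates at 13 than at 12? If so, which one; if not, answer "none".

none

At 12 seats: E 5, A 1, G 6.
At 13 seats: E 5, A 1, G 7.
No state's allocation decreased.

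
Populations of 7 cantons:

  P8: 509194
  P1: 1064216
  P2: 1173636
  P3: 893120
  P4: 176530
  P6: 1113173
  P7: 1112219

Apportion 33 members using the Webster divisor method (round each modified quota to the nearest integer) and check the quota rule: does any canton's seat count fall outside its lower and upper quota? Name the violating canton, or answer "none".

Standard quotas: P8 2.781, P1 5.812, P2 6.410, P3 4.878, P4 0.964, P6 6.080, P7 6.075.
Webster allocation: P8 3, P1 6, P2 6, P3 5, P4 1, P6 6, P7 6.
Every allocation lies between the lower and upper quota.

none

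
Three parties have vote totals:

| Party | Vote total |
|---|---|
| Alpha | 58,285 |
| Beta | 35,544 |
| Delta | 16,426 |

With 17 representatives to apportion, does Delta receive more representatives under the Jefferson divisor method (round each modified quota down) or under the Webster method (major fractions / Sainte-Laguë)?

Webster

Jefferson: Alpha 9, Beta 6, Delta 2.
Webster: Alpha 9, Beta 5, Delta 3.
Delta gets 2 under Jefferson and 3 under Webster.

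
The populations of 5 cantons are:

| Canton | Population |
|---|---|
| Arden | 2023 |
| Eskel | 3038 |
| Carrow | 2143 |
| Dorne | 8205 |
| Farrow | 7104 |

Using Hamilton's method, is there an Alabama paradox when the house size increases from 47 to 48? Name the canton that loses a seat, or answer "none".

none

At 47 seats: Arden 4, Eskel 6, Carrow 5, Dorne 17, Farrow 15.
At 48 seats: Arden 4, Eskel 6, Carrow 5, Dorne 18, Farrow 15.
No canton's allocation decreased.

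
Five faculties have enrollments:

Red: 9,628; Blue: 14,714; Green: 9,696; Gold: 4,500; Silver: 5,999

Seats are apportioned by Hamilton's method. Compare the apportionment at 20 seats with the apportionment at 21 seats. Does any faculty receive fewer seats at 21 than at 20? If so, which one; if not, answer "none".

none

At 20 seats: Red 4, Blue 7, Green 4, Gold 2, Silver 3.
At 21 seats: Red 4, Blue 7, Green 5, Gold 2, Silver 3.
No faculty's allocation decreased.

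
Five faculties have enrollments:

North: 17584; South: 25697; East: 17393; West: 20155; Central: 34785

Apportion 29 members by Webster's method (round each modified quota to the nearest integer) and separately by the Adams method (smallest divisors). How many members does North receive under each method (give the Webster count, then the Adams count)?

Webster: North 4, South 7, East 4, West 5, Central 9.
Adams: North 5, South 6, East 5, West 5, Central 8.
North gets 4 under Webster and 5 under Adams.

4 and 5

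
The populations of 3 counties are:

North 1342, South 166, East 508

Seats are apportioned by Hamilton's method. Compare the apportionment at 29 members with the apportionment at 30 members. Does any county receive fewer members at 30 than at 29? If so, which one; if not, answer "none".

South

At 29 seats: North 19, South 3, East 7.
At 30 seats: North 20, South 2, East 8.
South drops from 3 to 2.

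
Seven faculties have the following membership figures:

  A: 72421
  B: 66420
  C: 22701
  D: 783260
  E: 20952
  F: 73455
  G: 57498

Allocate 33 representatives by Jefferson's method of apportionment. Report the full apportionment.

A=2; B=2; C=0; D=26; E=0; F=2; G=1

Standard divisor 1096707/33 ≈ 33233.545; standard quotas: A 2.179, B 1.999, C 0.683, D 23.568, E 0.630, F 2.210, G 1.730.
Rounding down gives 2, 1, 0, 23, 0, 2, 1 = 29 seats, so the divisor must be adjusted.
With modified divisor 29600: modified quotas A 2.447, B 2.244, C 0.767, D 26.461, E 0.708, F 2.482, G 1.942.
Rounding down: A 2, B 2, C 0, D 26, E 0, F 2, G 1 (total 33).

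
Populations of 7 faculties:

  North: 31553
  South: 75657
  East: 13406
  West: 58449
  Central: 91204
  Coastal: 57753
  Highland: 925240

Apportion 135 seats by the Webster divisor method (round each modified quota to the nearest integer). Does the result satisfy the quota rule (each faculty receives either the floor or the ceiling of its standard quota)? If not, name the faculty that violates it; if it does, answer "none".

Standard quotas: North 3.399, South 8.150, East 1.444, West 6.296, Central 9.824, Coastal 6.221, Highland 99.666.
Webster allocation: North 3, South 8, East 1, West 6, Central 10, Coastal 6, Highland 101.
Highland has quota 99.666 (lower 99, upper 100) but receives 101 — outside the quota interval.

Highland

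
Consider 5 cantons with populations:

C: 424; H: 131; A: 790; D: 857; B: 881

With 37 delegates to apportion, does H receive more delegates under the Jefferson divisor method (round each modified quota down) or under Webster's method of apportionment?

Webster

Jefferson: C 5, H 1, A 10, D 10, B 11.
Webster: C 5, H 2, A 9, D 10, B 11.
H gets 1 under Jefferson and 2 under Webster.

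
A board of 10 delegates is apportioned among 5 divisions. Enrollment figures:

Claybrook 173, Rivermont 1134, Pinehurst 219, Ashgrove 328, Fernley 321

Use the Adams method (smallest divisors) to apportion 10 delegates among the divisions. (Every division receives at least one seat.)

Standard divisor 2175/10 ≈ 217.5; standard quotas: Claybrook 0.795, Rivermont 5.214, Pinehurst 1.007, Ashgrove 1.508, Fernley 1.476.
Rounding up gives 1, 6, 2, 2, 2 = 13 seats, so the divisor must be adjusted.
With modified divisor 300: modified quotas Claybrook 0.577, Rivermont 3.780, Pinehurst 0.730, Ashgrove 1.093, Fernley 1.070.
Rounding up: Claybrook 1, Rivermont 4, Pinehurst 1, Ashgrove 2, Fernley 2 (total 10).

Claybrook 1, Rivermont 4, Pinehurst 1, Ashgrove 2, Fernley 2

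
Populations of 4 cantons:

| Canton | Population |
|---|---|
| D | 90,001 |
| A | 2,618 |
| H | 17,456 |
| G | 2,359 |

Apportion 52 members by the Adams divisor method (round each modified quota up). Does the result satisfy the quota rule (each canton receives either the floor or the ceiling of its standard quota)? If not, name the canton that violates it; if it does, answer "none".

D

Standard quotas: D 41.625, A 1.211, H 8.073, G 1.091.
Adams allocation: D 40, A 2, H 8, G 2.
D has quota 41.625 (lower 41, upper 42) but receives 40 — outside the quota interval.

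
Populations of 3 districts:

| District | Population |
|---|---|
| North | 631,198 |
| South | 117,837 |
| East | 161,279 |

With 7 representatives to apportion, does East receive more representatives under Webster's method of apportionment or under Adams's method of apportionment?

Webster: North 5, South 1, East 1.
Adams: North 4, South 1, East 2.
East gets 1 under Webster and 2 under Adams.

Adams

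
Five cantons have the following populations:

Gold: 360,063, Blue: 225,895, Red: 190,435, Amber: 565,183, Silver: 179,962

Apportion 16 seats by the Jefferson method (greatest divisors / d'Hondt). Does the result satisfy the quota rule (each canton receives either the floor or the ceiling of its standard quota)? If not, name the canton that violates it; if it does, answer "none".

Standard quotas: Gold 3.786, Blue 2.375, Red 2.003, Amber 5.943, Silver 1.892.
Jefferson allocation: Gold 4, Blue 2, Red 2, Amber 6, Silver 2.
Every allocation lies between the lower and upper quota.

none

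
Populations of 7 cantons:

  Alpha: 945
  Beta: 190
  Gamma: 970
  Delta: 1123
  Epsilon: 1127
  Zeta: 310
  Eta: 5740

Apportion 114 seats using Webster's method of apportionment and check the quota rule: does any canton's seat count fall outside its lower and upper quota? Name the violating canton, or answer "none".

Standard quotas: Alpha 10.354, Beta 2.082, Gamma 10.628, Delta 12.304, Epsilon 12.348, Zeta 3.396, Eta 62.889.
Webster allocation: Alpha 10, Beta 2, Gamma 11, Delta 12, Epsilon 12, Zeta 3, Eta 64.
Eta has quota 62.889 (lower 62, upper 63) but receives 64 — outside the quota interval.

Eta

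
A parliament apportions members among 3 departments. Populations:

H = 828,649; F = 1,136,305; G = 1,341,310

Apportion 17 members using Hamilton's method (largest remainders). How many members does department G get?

7

The standard divisor is 3306264/17 ≈ 194486.118.
Standard quotas: H 4.2607, F 5.8426, G 6.8967.
Lower quotas: H 4, F 5, G 6 (sum 15, leaving 2 seats).
Remainders in descending order: G 0.8967, F 0.8426, H 0.2607.
Largest remainders: G, F receive the extra seats.
G receives 7.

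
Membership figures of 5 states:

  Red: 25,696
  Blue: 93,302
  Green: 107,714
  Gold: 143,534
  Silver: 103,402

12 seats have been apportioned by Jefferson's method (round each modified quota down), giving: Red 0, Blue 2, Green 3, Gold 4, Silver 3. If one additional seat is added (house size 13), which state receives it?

Blue

Priority for the next seat is population ÷ (current seats + 1).
Priorities: Red 25696.000, Blue 31100.667, Green 26928.500, Gold 28706.800, Silver 25850.500.
Highest priority: Blue.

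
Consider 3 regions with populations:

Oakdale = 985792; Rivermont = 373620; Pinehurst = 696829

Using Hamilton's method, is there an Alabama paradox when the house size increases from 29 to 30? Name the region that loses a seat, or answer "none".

none

At 29 seats: Oakdale 14, Rivermont 5, Pinehurst 10.
At 30 seats: Oakdale 14, Rivermont 6, Pinehurst 10.
No region's allocation decreased.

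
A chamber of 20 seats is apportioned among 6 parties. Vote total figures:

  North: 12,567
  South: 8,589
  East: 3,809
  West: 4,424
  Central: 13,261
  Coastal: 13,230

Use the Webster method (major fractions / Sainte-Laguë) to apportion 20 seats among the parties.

Standard divisor 55880/20 ≈ 2794; standard quotas: North 4.498, South 3.074, East 1.363, West 1.583, Central 4.746, Coastal 4.735.
Rounding to the nearest integer gives North 4, South 3, East 1, West 2, Central 5, Coastal 5 — total 20, matching the house size, so no adjustment is needed.

North: 4, South: 3, East: 1, West: 2, Central: 5, Coastal: 5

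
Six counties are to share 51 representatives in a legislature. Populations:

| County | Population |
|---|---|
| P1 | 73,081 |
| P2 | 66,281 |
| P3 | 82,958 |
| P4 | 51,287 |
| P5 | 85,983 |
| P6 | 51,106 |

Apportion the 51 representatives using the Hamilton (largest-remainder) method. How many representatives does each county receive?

The standard divisor is 410696/51 ≈ 8052.863.
Standard quotas: P1 9.0752, P2 8.2307, P3 10.3017, P4 6.3688, P5 10.6773, P6 6.3463.
Lower quotas: P1 9, P2 8, P3 10, P4 6, P5 10, P6 6 (sum 49, leaving 2 seats).
Remainders in descending order: P5 0.6773, P4 0.3688, P6 0.3463, P3 0.3017, P2 0.2307, P1 0.0752.
Largest remainders: P5, P4 receive the extra seats.

P1 9, P2 8, P3 10, P4 7, P5 11, P6 6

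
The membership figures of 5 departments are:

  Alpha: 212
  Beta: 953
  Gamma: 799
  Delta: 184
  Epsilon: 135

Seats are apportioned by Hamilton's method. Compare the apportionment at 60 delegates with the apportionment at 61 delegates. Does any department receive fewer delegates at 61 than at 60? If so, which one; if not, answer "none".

At 60 seats: Alpha 6, Beta 25, Gamma 21, Delta 5, Epsilon 3.
At 61 seats: Alpha 6, Beta 25, Gamma 21, Delta 5, Epsilon 4.
No department's allocation decreased.

none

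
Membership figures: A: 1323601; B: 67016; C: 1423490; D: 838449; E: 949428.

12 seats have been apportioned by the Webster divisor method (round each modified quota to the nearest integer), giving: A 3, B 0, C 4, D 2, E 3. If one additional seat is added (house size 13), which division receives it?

Priority for the next seat is population ÷ (current seats + 0.5).
Priorities: A 378171.714, B 134032.000, C 316331.111, D 335379.600, E 271265.143.
Highest priority: A.

A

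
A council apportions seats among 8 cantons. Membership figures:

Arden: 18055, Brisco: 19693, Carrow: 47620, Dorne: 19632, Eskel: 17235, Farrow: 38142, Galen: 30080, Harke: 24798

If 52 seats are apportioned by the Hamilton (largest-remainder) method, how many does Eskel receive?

4

Total 215255; standard divisor 215255/52 ≈ 4139.519.
Standard quotas: Arden 4.3616, Brisco 4.7573, Carrow 11.5038, Dorne 4.7426, Eskel 4.1635, Farrow 9.2141, Galen 7.2665, Harke 5.9906.
Lower quotas: Arden 4, Brisco 4, Carrow 11, Dorne 4, Eskel 4, Farrow 9, Galen 7, Harke 5 (sum 48, leaving 4 seats).
Remainders in descending order: Harke 0.9906, Brisco 0.7573, Dorne 0.7426, Carrow 0.5038, Arden 0.3616, Galen 0.2665, Farrow 0.2141, Eskel 0.1635.
Largest remainders: Harke, Brisco, Dorne, Carrow receive the extra seats.
Eskel receives 4.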